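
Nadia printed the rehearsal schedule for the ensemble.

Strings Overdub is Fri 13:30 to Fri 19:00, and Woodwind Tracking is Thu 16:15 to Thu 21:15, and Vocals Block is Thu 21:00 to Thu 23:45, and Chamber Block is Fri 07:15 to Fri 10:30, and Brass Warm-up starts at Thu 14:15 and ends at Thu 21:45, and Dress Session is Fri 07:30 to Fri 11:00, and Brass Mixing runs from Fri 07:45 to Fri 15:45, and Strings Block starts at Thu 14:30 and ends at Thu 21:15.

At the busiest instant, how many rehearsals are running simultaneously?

Sort all start/end points and keep a running count:
Thu 14:15 start Brass Warm-up → 1
Thu 14:30 start Strings Block → 2
Thu 16:15 start Woodwind Tracking → 3
Thu 21:00 start Vocals Block → 4
Thu 21:15 end Strings Block → 3
Thu 21:15 end Woodwind Tracking → 2
Thu 21:45 end Brass Warm-up → 1
Thu 23:45 end Vocals Block → 0
Fri 07:15 start Chamber Block → 1
Fri 07:30 start Dress Session → 2
Fri 07:45 start Brass Mixing → 3
Fri 10:30 end Chamber Block → 2
Fri 11:00 end Dress Session → 1
Fri 13:30 start Strings Overdub → 2
Fri 15:45 end Brass Mixing → 1
Fri 19:00 end Strings Overdub → 0
Peak is 4, at Thu 21:00 (Brass Warm-up, Strings Block, Vocals Block, Woodwind Tracking).

4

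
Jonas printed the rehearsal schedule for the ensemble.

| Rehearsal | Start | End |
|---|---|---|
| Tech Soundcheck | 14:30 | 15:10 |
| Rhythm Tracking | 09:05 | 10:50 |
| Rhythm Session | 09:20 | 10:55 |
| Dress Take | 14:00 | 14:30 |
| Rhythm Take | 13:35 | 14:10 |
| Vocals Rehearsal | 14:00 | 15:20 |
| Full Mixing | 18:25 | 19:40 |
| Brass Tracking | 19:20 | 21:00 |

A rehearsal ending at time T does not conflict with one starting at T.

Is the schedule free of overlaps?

Sorted by start: Rhythm Tracking, Rhythm Session, Rhythm Take, Dress Take, Vocals Rehearsal, Tech Soundcheck, Full Mixing, Brass Tracking.
Rhythm Session starts before Rhythm Tracking ends → Rhythm Tracking and Rhythm Session overlap.
That's a conflict, so the schedule is not conflict-free.

No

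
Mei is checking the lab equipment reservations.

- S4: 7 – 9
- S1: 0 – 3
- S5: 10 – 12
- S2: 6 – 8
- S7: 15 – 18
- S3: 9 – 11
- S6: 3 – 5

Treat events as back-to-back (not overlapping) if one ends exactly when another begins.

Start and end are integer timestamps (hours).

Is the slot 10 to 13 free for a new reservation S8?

No — it overlaps S3, S5

S1: ends 3 at or before S8 starts 10 → clear.
S6: ends 5 at or before S8 starts 10 → clear.
S2: ends 8 at or before S8 starts 10 → clear.
S4: ends 9 at or before S8 starts 10 → clear.
S3: starts 9 before S8 ends 13, and ends 11 after S8 starts 10 → overlap.
S5: starts 10 before S8 ends 13, and ends 12 after S8 starts 10 → overlap.
S7: starts 15 at or after S8 ends 13 → clear.
S8 overlaps S3, S5.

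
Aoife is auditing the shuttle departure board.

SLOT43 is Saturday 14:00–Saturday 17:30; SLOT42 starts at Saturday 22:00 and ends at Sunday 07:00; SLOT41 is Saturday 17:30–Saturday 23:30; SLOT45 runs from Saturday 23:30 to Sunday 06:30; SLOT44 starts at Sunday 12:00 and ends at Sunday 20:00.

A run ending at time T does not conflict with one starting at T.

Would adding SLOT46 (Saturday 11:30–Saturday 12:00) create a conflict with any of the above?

SLOT43: starts Saturday 14:00 at or after SLOT46 ends Saturday 12:00 → clear.
SLOT41: starts Saturday 17:30 at or after SLOT46 ends Saturday 12:00 → clear.
SLOT42: starts Saturday 22:00 at or after SLOT46 ends Saturday 12:00 → clear.
SLOT45: starts Saturday 23:30 at or after SLOT46 ends Saturday 12:00 → clear.
SLOT44: starts Sunday 12:00 at or after SLOT46 ends Saturday 12:00 → clear.

No — it doesn't clash with anything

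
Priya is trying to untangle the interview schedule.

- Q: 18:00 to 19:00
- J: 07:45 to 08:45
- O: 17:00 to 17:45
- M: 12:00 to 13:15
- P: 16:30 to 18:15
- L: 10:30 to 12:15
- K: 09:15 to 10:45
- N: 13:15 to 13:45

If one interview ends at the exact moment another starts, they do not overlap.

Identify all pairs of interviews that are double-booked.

Sorted by start: J, K, L, M, N, P, O, Q.
K starts after J ends — done with J.
L starts before K ends → K and L overlap.
M starts after K ends — done with K.
M starts before L ends → L and M overlap.
N starts after L ends — done with L.
N starts exactly when M ends (back-to-back, no overlap) — done with M.
P starts after N ends — done with N.
O starts before P ends → P and O overlap.
Q starts before P ends → P and Q overlap.
Q starts after O ends.

K & L, L & M, O & P, P & Q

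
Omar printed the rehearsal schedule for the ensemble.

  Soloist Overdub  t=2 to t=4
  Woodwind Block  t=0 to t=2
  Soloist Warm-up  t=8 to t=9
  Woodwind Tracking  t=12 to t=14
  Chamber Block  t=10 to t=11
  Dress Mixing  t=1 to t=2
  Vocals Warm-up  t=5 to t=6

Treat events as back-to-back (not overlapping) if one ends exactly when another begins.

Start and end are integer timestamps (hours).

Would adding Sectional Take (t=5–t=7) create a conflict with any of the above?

Yes — it overlaps Vocals Warm-up

Woodwind Block: ends t=2 at or before Sectional Take starts t=5 → clear.
Dress Mixing: ends t=2 at or before Sectional Take starts t=5 → clear.
Soloist Overdub: ends t=4 at or before Sectional Take starts t=5 → clear.
Vocals Warm-up: starts t=5 before Sectional Take ends t=7, and ends t=6 after Sectional Take starts t=5 → overlap.
Soloist Warm-up: starts t=8 at or after Sectional Take ends t=7 → clear.
Chamber Block: starts t=10 at or after Sectional Take ends t=7 → clear.
Woodwind Tracking: starts t=12 at or after Sectional Take ends t=7 → clear.
Sectional Take overlaps Vocals Warm-up.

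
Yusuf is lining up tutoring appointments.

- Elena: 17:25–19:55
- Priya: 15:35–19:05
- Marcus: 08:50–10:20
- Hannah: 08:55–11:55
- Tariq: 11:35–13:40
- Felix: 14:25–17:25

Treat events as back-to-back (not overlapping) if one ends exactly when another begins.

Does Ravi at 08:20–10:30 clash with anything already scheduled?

Marcus: starts 08:50 before Ravi ends 10:30, and ends 10:20 after Ravi starts 08:20 → overlap.
Hannah: starts 08:55 before Ravi ends 10:30, and ends 11:55 after Ravi starts 08:20 → overlap.
Tariq: starts 11:35 at or after Ravi ends 10:30 → clear.
Felix: starts 14:25 at or after Ravi ends 10:30 → clear.
Priya: starts 15:35 at or after Ravi ends 10:30 → clear.
Elena: starts 17:25 at or after Ravi ends 10:30 → clear.
Ravi overlaps Hannah, Marcus.

Yes — it overlaps Hannah, Marcus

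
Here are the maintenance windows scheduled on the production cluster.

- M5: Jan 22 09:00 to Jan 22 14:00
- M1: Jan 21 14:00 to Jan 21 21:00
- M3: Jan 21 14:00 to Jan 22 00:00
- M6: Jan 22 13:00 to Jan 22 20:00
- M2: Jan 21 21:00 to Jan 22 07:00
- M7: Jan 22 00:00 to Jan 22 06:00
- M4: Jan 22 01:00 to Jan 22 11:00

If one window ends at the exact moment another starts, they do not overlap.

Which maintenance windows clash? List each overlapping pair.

M1 & M3, M2 & M3, M2 & M4, M2 & M7, M4 & M5, M4 & M7, M5 & M6

Sorted by start: M1, M3, M2, M7, M4, M5, M6.
M3 starts before M1 ends → M1 and M3 overlap.
M2 starts exactly when M1 ends (back-to-back, no overlap) — done with M1.
M2 starts before M3 ends → M3 and M2 overlap.
M7 starts exactly when M3 ends (back-to-back, no overlap) — done with M3.
M7 starts before M2 ends → M2 and M7 overlap.
M4 starts before M2 ends → M2 and M4 overlap.
M5 starts after M2 ends — done with M2.
M4 starts before M7 ends → M7 and M4 overlap.
M5 starts after M7 ends — done with M7.
M5 starts before M4 ends → M4 and M5 overlap.
M6 starts after M4 ends.
M6 starts before M5 ends → M5 and M6 overlap.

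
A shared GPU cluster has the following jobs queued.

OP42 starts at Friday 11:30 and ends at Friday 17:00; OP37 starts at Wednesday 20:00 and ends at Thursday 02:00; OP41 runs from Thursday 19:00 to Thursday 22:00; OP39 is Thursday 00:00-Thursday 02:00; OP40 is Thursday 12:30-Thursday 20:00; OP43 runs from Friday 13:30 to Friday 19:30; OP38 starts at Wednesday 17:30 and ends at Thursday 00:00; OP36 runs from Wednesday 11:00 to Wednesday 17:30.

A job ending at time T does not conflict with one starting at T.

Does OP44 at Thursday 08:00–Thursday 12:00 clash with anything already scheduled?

OP36: ends Wednesday 17:30 at or before OP44 starts Thursday 08:00 → clear.
OP38: ends Thursday 00:00 at or before OP44 starts Thursday 08:00 → clear.
OP37: ends Thursday 02:00 at or before OP44 starts Thursday 08:00 → clear.
OP39: ends Thursday 02:00 at or before OP44 starts Thursday 08:00 → clear.
OP40: starts Thursday 12:30 at or after OP44 ends Thursday 12:00 → clear.
OP41: starts Thursday 19:00 at or after OP44 ends Thursday 12:00 → clear.
OP42: starts Friday 11:30 at or after OP44 ends Thursday 12:00 → clear.
OP43: starts Friday 13:30 at or after OP44 ends Thursday 12:00 → clear.

No — it doesn't clash with anything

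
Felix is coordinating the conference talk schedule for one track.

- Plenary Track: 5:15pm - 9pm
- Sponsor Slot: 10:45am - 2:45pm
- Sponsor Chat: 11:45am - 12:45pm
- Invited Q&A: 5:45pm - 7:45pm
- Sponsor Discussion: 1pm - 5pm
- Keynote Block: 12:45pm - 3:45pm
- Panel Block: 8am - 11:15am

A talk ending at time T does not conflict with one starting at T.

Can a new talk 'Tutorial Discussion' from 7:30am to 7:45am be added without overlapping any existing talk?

Panel Block: starts 8am at or after Tutorial Discussion ends 7:45am → clear.
Sponsor Slot: starts 10:45am at or after Tutorial Discussion ends 7:45am → clear.
Sponsor Chat: starts 11:45am at or after Tutorial Discussion ends 7:45am → clear.
Keynote Block: starts 12:45pm at or after Tutorial Discussion ends 7:45am → clear.
Sponsor Discussion: starts 1pm at or after Tutorial Discussion ends 7:45am → clear.
Plenary Track: starts 5:15pm at or after Tutorial Discussion ends 7:45am → clear.
Invited Q&A: starts 5:45pm at or after Tutorial Discussion ends 7:45am → clear.

Yes — the slot is free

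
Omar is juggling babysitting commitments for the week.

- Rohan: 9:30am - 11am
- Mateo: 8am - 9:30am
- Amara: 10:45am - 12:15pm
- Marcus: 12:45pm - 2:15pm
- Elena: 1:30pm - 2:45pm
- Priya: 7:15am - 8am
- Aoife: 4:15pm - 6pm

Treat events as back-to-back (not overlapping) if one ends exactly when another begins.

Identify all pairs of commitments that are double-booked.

Two intervals overlap when each starts before the other ends.
Sorted by start: Priya, Mateo, Rohan, Amara, Marcus, Elena, Aoife.
Mateo starts exactly when Priya ends (back-to-back, no overlap), so nothing later overlaps Priya either.
Rohan starts exactly when Mateo ends (back-to-back, no overlap), so nothing later overlaps Mateo either.
Amara starts before Rohan ends → Rohan and Amara overlap.
Marcus starts after Rohan ends, so nothing later overlaps Rohan either.
Marcus starts after Amara ends, so nothing later overlaps Amara either.
Elena starts before Marcus ends → Marcus and Elena overlap.
Aoife starts after Marcus ends.
Aoife starts after Elena ends.

Amara & Rohan, Elena & Marcus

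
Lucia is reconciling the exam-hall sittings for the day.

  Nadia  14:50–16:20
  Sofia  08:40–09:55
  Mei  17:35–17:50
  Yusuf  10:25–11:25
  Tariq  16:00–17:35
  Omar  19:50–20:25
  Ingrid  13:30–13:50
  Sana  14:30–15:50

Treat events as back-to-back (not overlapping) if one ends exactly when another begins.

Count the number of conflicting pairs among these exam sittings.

2

Two intervals overlap when each starts before the other ends.
Sorted by start: Sofia, Yusuf, Ingrid, Sana, Nadia, Tariq, Mei, Omar.
Yusuf starts after Sofia ends, so nothing later overlaps Sofia either.
Ingrid starts after Yusuf ends, so nothing later overlaps Yusuf either.
Sana starts after Ingrid ends, so nothing later overlaps Ingrid either.
Nadia starts before Sana ends → Sana and Nadia overlap.
Tariq starts after Sana ends, so nothing later overlaps Sana either.
Tariq starts before Nadia ends → Nadia and Tariq overlap.
Mei starts after Nadia ends, so nothing later overlaps Nadia either.
Mei starts exactly when Tariq ends (back-to-back, no overlap), so nothing later overlaps Tariq either.
Omar starts after Mei ends.
Overlapping pairs: Nadia & Sana, Nadia & Tariq — 2 in total.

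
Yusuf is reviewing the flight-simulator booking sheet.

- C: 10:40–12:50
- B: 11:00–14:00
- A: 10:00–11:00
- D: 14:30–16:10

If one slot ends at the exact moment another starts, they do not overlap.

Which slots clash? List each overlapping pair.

A & C, B & C

Check each pair: they overlap iff neither finishes before the other starts.
Sorted by start: A, C, B, D.
C starts before A ends → A and C overlap.
B starts exactly when A ends (back-to-back, no overlap), so A has no further overlaps.
B starts before C ends → C and B overlap.
D starts after C ends.
D starts after B ends.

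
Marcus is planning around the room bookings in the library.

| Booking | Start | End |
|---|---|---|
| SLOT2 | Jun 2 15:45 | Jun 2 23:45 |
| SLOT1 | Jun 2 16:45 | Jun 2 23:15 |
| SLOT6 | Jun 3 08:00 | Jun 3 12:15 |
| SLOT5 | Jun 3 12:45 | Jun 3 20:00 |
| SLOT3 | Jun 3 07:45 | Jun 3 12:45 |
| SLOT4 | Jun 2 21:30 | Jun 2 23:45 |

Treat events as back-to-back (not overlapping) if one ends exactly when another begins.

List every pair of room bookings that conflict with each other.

SLOT1 & SLOT2, SLOT1 & SLOT4, SLOT2 & SLOT4, SLOT3 & SLOT6

Sorted by start: SLOT2, SLOT1, SLOT4, SLOT3, SLOT6, SLOT5.
SLOT1 starts before SLOT2 ends → SLOT2 and SLOT1 overlap.
SLOT4 starts before SLOT2 ends → SLOT2 and SLOT4 overlap.
SLOT3 starts after SLOT2 ends — done with SLOT2.
SLOT4 starts before SLOT1 ends → SLOT1 and SLOT4 overlap.
SLOT3 starts after SLOT1 ends — done with SLOT1.
SLOT3 starts after SLOT4 ends — done with SLOT4.
SLOT6 starts before SLOT3 ends → SLOT3 and SLOT6 overlap.
SLOT5 starts exactly when SLOT3 ends (back-to-back, no overlap).
SLOT5 starts after SLOT6 ends.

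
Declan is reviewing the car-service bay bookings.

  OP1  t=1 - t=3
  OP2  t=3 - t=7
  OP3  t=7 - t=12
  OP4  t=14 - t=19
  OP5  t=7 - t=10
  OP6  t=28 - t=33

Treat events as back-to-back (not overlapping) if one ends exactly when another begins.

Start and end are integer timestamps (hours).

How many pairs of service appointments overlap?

Sorted by start: OP1, OP2, OP3, OP5, OP4, OP6.
OP2 starts exactly when OP1 ends (back-to-back, no overlap), so OP1 has no further overlaps.
OP3 starts exactly when OP2 ends (back-to-back, no overlap), so OP2 has no further overlaps.
OP5 starts before OP3 ends → OP3 and OP5 overlap.
OP4 starts after OP3 ends, so OP3 has no further overlaps.
OP4 starts after OP5 ends, so OP5 has no further overlaps.
OP6 starts after OP4 ends.
Overlapping pairs: OP3 & OP5 — 1 in total.

1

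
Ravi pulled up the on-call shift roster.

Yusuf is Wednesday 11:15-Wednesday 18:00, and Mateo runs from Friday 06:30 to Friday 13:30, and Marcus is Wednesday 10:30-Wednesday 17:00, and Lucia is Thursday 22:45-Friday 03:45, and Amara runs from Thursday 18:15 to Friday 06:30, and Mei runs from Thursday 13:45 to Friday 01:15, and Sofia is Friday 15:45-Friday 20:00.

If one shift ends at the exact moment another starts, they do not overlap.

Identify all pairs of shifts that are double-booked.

Amara & Lucia, Amara & Mei, Lucia & Mei, Marcus & Yusuf

Two intervals overlap when each starts before the other ends.
Sorted by start: Marcus, Yusuf, Mei, Amara, Lucia, Mateo, Sofia.
Yusuf starts before Marcus ends → Marcus and Yusuf overlap.
Mei starts after Marcus ends, so nothing later overlaps Marcus either.
Mei starts after Yusuf ends, so nothing later overlaps Yusuf either.
Amara starts before Mei ends → Mei and Amara overlap.
Lucia starts before Mei ends → Mei and Lucia overlap.
Mateo starts after Mei ends, so nothing later overlaps Mei either.
Lucia starts before Amara ends → Amara and Lucia overlap.
Mateo starts exactly when Amara ends (back-to-back, no overlap), so nothing later overlaps Amara either.
Mateo starts after Lucia ends, so nothing later overlaps Lucia either.
Sofia starts after Mateo ends.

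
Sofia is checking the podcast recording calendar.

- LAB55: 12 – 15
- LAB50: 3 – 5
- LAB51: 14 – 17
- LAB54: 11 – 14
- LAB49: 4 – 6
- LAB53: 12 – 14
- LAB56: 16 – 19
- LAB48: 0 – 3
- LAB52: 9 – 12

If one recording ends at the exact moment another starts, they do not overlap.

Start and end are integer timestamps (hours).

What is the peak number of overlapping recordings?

3

Walk through starts and ends in time order (an end at T is processed before a start at T):
0 start LAB48 → 1
3 end LAB48 → 0
3 start LAB50 → 1
4 start LAB49 → 2
5 end LAB50 → 1
6 end LAB49 → 0
9 start LAB52 → 1
11 start LAB54 → 2
12 end LAB52 → 1
12 start LAB53 → 2
12 start LAB55 → 3
14 end LAB53 → 2
14 end LAB54 → 1
14 start LAB51 → 2
15 end LAB55 → 1
16 start LAB56 → 2
17 end LAB51 → 1
19 end LAB56 → 0
Peak is 3, at 12 (LAB53, LAB54, LAB55).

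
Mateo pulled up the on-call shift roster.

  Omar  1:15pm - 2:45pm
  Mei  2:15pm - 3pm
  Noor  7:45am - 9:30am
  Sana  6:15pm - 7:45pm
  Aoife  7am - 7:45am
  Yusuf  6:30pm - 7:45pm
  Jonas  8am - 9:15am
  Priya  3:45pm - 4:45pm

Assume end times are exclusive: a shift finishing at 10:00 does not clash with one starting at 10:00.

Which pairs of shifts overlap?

Jonas & Noor, Mei & Omar, Sana & Yusuf

Two intervals overlap when each starts before the other ends.
Sorted by start: Aoife, Noor, Jonas, Omar, Mei, Priya, Sana, Yusuf.
Noor starts exactly when Aoife ends (back-to-back, no overlap), so Aoife has no further overlaps.
Jonas starts before Noor ends → Noor and Jonas overlap.
Omar starts after Noor ends, so Noor has no further overlaps.
Omar starts after Jonas ends, so Jonas has no further overlaps.
Mei starts before Omar ends → Omar and Mei overlap.
Priya starts after Omar ends, so Omar has no further overlaps.
Priya starts after Mei ends, so Mei has no further overlaps.
Sana starts after Priya ends, so Priya has no further overlaps.
Yusuf starts before Sana ends → Sana and Yusuf overlap.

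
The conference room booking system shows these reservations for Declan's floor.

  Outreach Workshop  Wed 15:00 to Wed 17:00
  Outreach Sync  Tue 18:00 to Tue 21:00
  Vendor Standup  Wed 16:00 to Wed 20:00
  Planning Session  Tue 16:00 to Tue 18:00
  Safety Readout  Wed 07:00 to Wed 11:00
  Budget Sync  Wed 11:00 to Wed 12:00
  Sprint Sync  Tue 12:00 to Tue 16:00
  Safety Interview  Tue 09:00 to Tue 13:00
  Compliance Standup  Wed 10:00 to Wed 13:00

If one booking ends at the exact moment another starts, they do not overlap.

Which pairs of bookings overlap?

Two intervals overlap when each starts before the other ends.
Sorted by start: Safety Interview, Sprint Sync, Planning Session, Outreach Sync, Safety Readout, Compliance Standup, Budget Sync, Outreach Workshop, Vendor Standup.
Sprint Sync starts before Safety Interview ends → Safety Interview and Sprint Sync overlap.
Planning Session starts after Safety Interview ends — done with Safety Interview.
Planning Session starts exactly when Sprint Sync ends (back-to-back, no overlap) — done with Sprint Sync.
Outreach Sync starts exactly when Planning Session ends (back-to-back, no overlap) — done with Planning Session.
Safety Readout starts after Outreach Sync ends — done with Outreach Sync.
Compliance Standup starts before Safety Readout ends → Safety Readout and Compliance Standup overlap.
Budget Sync starts exactly when Safety Readout ends (back-to-back, no overlap) — done with Safety Readout.
Budget Sync starts before Compliance Standup ends → Compliance Standup and Budget Sync overlap.
Outreach Workshop starts after Compliance Standup ends — done with Compliance Standup.
Outreach Workshop starts after Budget Sync ends — done with Budget Sync.
Vendor Standup starts before Outreach Workshop ends → Outreach Workshop and Vendor Standup overlap.

Budget Sync & Compliance Standup, Compliance Standup & Safety Readout, Outreach Workshop & Vendor Standup, Safety Interview & Sprint Sync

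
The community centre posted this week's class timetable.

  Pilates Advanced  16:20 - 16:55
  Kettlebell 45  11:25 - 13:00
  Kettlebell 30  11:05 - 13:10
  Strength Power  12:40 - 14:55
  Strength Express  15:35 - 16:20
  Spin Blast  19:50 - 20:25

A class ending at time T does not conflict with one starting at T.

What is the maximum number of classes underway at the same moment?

3

Sort all start/end points and keep a running count:
11:05 start Kettlebell 30 → 1
11:25 start Kettlebell 45 → 2
12:40 start Strength Power → 3
13:00 end Kettlebell 45 → 2
13:10 end Kettlebell 30 → 1
14:55 end Strength Power → 0
15:35 start Strength Express → 1
16:20 end Strength Express → 0
16:20 start Pilates Advanced → 1
16:55 end Pilates Advanced → 0
19:50 start Spin Blast → 1
20:25 end Spin Blast → 0
Peak is 3, at 12:40 (Kettlebell 30, Kettlebell 45, Strength Power).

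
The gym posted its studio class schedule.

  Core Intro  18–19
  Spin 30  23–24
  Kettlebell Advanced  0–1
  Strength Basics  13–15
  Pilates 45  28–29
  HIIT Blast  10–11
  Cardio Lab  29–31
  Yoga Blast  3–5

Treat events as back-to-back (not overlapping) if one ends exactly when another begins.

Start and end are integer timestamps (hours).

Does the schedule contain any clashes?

Sorted by start: Kettlebell Advanced, Yoga Blast, HIIT Blast, Strength Basics, Core Intro, Spin 30, Pilates 45, Cardio Lab.
Yoga Blast starts after Kettlebell Advanced ends; Kettlebell Advanced is clear from here.
HIIT Blast starts after Yoga Blast ends; Yoga Blast is clear from here.
Strength Basics starts after HIIT Blast ends; HIIT Blast is clear from here.
Core Intro starts after Strength Basics ends; Strength Basics is clear from here.
Spin 30 starts after Core Intro ends; Core Intro is clear from here.
Pilates 45 starts after Spin 30 ends; Spin 30 is clear from here.
Cardio Lab starts exactly when Pilates 45 ends (back-to-back, no overlap).
Every pair is clear; the schedule has no overlaps.

No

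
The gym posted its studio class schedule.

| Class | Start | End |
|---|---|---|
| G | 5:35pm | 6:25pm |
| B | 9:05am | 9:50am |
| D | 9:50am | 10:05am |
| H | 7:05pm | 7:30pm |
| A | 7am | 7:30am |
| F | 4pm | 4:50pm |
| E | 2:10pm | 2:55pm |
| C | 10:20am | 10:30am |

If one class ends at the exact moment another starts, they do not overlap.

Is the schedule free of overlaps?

Sorted by start: A, B, D, C, E, F, G, H.
B starts after A ends — done with A.
D starts exactly when B ends (back-to-back, no overlap) — done with B.
C starts after D ends — done with D.
E starts after C ends — done with C.
F starts after E ends — done with E.
G starts after F ends — done with F.
H starts after G ends.
Every pair is clear; the schedule has no overlaps.

Yes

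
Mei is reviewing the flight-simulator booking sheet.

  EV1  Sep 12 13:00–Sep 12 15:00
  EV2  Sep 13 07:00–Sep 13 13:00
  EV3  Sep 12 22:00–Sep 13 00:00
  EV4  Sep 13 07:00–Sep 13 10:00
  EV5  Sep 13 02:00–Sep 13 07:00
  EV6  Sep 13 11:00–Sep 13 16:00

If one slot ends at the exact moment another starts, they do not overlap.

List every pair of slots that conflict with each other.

EV2 & EV4, EV2 & EV6

Two intervals overlap when each starts before the other ends.
Sorted by start: EV1, EV3, EV5, EV2, EV4, EV6.
EV3 starts after EV1 ends — done with EV1.
EV5 starts after EV3 ends — done with EV3.
EV2 starts exactly when EV5 ends (back-to-back, no overlap) — done with EV5.
EV4 starts before EV2 ends → EV2 and EV4 overlap.
EV6 starts before EV2 ends → EV2 and EV6 overlap.
EV6 starts after EV4 ends.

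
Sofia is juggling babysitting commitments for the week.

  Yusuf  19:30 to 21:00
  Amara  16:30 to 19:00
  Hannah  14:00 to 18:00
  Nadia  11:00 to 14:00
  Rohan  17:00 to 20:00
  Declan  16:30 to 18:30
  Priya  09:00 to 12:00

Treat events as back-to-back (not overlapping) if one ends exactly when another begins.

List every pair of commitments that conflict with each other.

Amara & Declan, Amara & Hannah, Amara & Rohan, Declan & Hannah, Declan & Rohan, Hannah & Rohan, Nadia & Priya, Rohan & Yusuf

Two intervals overlap when each starts before the other ends.
Sorted by start: Priya, Nadia, Hannah, Amara, Declan, Rohan, Yusuf.
Nadia starts before Priya ends → Priya and Nadia overlap.
Hannah starts after Priya ends — done with Priya.
Hannah starts exactly when Nadia ends (back-to-back, no overlap) — done with Nadia.
Amara starts before Hannah ends → Hannah and Amara overlap.
Declan starts before Hannah ends → Hannah and Declan overlap.
Rohan starts before Hannah ends → Hannah and Rohan overlap.
Yusuf starts after Hannah ends.
Declan starts before Amara ends → Amara and Declan overlap.
Rohan starts before Amara ends → Amara and Rohan overlap.
Yusuf starts after Amara ends.
Rohan starts before Declan ends → Declan and Rohan overlap.
Yusuf starts after Declan ends.
Yusuf starts before Rohan ends → Rohan and Yusuf overlap.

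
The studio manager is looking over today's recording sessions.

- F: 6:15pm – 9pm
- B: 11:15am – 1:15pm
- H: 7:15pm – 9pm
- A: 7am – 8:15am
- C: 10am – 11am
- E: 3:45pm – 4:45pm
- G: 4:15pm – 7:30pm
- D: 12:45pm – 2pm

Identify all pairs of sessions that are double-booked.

B & D, E & G, F & G, F & H, G & H

Two intervals overlap when each starts before the other ends.
Sorted by start: A, C, B, D, E, G, F, H.
C starts after A ends; A is clear from here.
B starts after C ends; C is clear from here.
D starts before B ends → B and D overlap.
E starts after B ends; B is clear from here.
E starts after D ends; D is clear from here.
G starts before E ends → E and G overlap.
F starts after E ends; E is clear from here.
F starts before G ends → G and F overlap.
H starts before G ends → G and H overlap.
H starts before F ends → F and H overlap.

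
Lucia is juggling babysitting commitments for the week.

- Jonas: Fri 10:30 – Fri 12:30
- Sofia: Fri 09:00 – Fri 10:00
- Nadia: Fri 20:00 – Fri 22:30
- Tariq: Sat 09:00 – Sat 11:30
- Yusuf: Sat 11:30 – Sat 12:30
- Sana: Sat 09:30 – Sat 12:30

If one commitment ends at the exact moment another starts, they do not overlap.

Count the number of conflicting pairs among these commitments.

Sorted by start: Sofia, Jonas, Nadia, Tariq, Sana, Yusuf.
Jonas starts after Sofia ends, so Sofia has no further overlaps.
Nadia starts after Jonas ends, so Jonas has no further overlaps.
Tariq starts after Nadia ends, so Nadia has no further overlaps.
Sana starts before Tariq ends → Tariq and Sana overlap.
Yusuf starts exactly when Tariq ends (back-to-back, no overlap).
Yusuf starts before Sana ends → Sana and Yusuf overlap.
Overlapping pairs: Sana & Tariq, Sana & Yusuf — 2 in total.

2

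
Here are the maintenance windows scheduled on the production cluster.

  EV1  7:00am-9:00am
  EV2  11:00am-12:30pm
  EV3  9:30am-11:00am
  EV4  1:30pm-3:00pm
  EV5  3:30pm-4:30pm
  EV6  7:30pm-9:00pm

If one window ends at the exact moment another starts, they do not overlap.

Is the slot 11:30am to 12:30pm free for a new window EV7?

No — it overlaps EV2

EV1: ends 9:00am at or before EV7 starts 11:30am → clear.
EV3: ends 11:00am at or before EV7 starts 11:30am → clear.
EV2: starts 11:00am before EV7 ends 12:30pm, and ends 12:30pm after EV7 starts 11:30am → overlap.
EV4: starts 1:30pm at or after EV7 ends 12:30pm → clear.
EV5: starts 3:30pm at or after EV7 ends 12:30pm → clear.
EV6: starts 7:30pm at or after EV7 ends 12:30pm → clear.
EV7 overlaps EV2.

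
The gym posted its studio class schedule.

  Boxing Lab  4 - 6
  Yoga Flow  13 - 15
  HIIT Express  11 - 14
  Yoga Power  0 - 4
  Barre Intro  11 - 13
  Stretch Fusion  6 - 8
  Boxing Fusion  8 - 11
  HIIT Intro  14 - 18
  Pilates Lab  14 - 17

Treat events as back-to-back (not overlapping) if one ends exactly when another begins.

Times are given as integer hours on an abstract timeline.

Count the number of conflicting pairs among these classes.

5

Two intervals overlap when each starts before the other ends.
Sorted by start: Yoga Power, Boxing Lab, Stretch Fusion, Boxing Fusion, Barre Intro, HIIT Express, Yoga Flow, Pilates Lab, HIIT Intro.
Boxing Lab starts exactly when Yoga Power ends (back-to-back, no overlap), so Yoga Power has no further overlaps.
Stretch Fusion starts exactly when Boxing Lab ends (back-to-back, no overlap), so Boxing Lab has no further overlaps.
Boxing Fusion starts exactly when Stretch Fusion ends (back-to-back, no overlap), so Stretch Fusion has no further overlaps.
Barre Intro starts exactly when Boxing Fusion ends (back-to-back, no overlap), so Boxing Fusion has no further overlaps.
HIIT Express starts before Barre Intro ends → Barre Intro and HIIT Express overlap.
Yoga Flow starts exactly when Barre Intro ends (back-to-back, no overlap), so Barre Intro has no further overlaps.
Yoga Flow starts before HIIT Express ends → HIIT Express and Yoga Flow overlap.
Pilates Lab starts exactly when HIIT Express ends (back-to-back, no overlap), so HIIT Express has no further overlaps.
Pilates Lab starts before Yoga Flow ends → Yoga Flow and Pilates Lab overlap.
HIIT Intro starts before Yoga Flow ends → Yoga Flow and HIIT Intro overlap.
HIIT Intro starts before Pilates Lab ends → Pilates Lab and HIIT Intro overlap.
Overlapping pairs: Barre Intro & HIIT Express, HIIT Express & Yoga Flow, HIIT Intro & Pilates Lab, HIIT Intro & Yoga Flow, Pilates Lab & Yoga Flow — 5 in total.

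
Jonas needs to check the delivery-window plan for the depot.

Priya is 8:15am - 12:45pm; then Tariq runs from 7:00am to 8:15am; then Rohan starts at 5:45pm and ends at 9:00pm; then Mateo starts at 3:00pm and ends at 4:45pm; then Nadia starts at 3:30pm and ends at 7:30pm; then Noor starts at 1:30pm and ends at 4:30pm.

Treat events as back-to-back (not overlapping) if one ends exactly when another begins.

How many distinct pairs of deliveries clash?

Check each pair: they overlap iff neither finishes before the other starts.
Sorted by start: Tariq, Priya, Noor, Mateo, Nadia, Rohan.
Priya starts exactly when Tariq ends (back-to-back, no overlap); Tariq is clear from here.
Noor starts after Priya ends; Priya is clear from here.
Mateo starts before Noor ends → Noor and Mateo overlap.
Nadia starts before Noor ends → Noor and Nadia overlap.
Rohan starts after Noor ends.
Nadia starts before Mateo ends → Mateo and Nadia overlap.
Rohan starts after Mateo ends.
Rohan starts before Nadia ends → Nadia and Rohan overlap.
Overlapping pairs: Mateo & Nadia, Mateo & Noor, Nadia & Noor, Nadia & Rohan — 4 in total.

4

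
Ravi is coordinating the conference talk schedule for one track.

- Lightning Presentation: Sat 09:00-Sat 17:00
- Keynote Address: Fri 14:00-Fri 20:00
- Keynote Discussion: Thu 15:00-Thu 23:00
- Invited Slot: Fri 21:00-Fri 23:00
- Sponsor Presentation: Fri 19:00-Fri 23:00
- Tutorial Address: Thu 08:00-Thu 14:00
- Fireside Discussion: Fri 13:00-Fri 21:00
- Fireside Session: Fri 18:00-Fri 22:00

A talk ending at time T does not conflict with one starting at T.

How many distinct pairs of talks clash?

8

Sorted by start: Tutorial Address, Keynote Discussion, Fireside Discussion, Keynote Address, Fireside Session, Sponsor Presentation, Invited Slot, Lightning Presentation.
Keynote Discussion starts after Tutorial Address ends; Tutorial Address is clear from here.
Fireside Discussion starts after Keynote Discussion ends; Keynote Discussion is clear from here.
Keynote Address starts before Fireside Discussion ends → Fireside Discussion and Keynote Address overlap.
Fireside Session starts before Fireside Discussion ends → Fireside Discussion and Fireside Session overlap.
Sponsor Presentation starts before Fireside Discussion ends → Fireside Discussion and Sponsor Presentation overlap.
Invited Slot starts exactly when Fireside Discussion ends (back-to-back, no overlap); Fireside Discussion is clear from here.
Fireside Session starts before Keynote Address ends → Keynote Address and Fireside Session overlap.
Sponsor Presentation starts before Keynote Address ends → Keynote Address and Sponsor Presentation overlap.
Invited Slot starts after Keynote Address ends; Keynote Address is clear from here.
Sponsor Presentation starts before Fireside Session ends → Fireside Session and Sponsor Presentation overlap.
Invited Slot starts before Fireside Session ends → Fireside Session and Invited Slot overlap.
Lightning Presentation starts after Fireside Session ends.
Invited Slot starts before Sponsor Presentation ends → Sponsor Presentation and Invited Slot overlap.
Lightning Presentation starts after Sponsor Presentation ends.
Lightning Presentation starts after Invited Slot ends.
Overlapping pairs: Fireside Discussion & Fireside Session, Fireside Discussion & Keynote Address, Fireside Discussion & Sponsor Presentation, Fireside Session & Invited Slot, Fireside Session & Keynote Address, Fireside Session & Sponsor Presentation, Invited Slot & Sponsor Presentation, Keynote Address & Sponsor Presentation — 8 in total.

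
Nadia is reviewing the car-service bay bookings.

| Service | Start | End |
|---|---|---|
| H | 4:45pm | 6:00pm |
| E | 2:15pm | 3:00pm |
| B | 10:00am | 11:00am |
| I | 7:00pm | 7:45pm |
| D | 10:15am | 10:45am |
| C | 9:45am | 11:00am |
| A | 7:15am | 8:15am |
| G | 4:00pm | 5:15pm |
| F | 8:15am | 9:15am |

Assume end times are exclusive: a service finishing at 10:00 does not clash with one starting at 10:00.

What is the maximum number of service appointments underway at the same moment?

Sweep the timeline, counting +1 at each start and −1 at each end (ends before starts at a tie):
7:15am start A → 1
8:15am end A → 0
8:15am start F → 1
9:15am end F → 0
9:45am start C → 1
10:00am start B → 2
10:15am start D → 3
10:45am end D → 2
11:00am end B → 1
11:00am end C → 0
2:15pm start E → 1
3:00pm end E → 0
4:00pm start G → 1
4:45pm start H → 2
5:15pm end G → 1
6:00pm end H → 0
7:00pm start I → 1
7:45pm end I → 0
Peak is 3, at 10:15am (B, C, D).

3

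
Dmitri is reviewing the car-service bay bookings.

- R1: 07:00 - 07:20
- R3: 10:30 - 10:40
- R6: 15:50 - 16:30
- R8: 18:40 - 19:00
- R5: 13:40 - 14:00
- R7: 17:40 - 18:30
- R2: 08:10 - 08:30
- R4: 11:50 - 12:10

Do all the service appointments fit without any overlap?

Yes

Sorted by start: R1, R2, R3, R4, R5, R6, R7, R8.
R2 starts after R1 ends — done with R1.
R3 starts after R2 ends — done with R2.
R4 starts after R3 ends — done with R3.
R5 starts after R4 ends — done with R4.
R6 starts after R5 ends — done with R5.
R7 starts after R6 ends — done with R6.
R8 starts after R7 ends.
Every pair is clear; the schedule has no overlaps.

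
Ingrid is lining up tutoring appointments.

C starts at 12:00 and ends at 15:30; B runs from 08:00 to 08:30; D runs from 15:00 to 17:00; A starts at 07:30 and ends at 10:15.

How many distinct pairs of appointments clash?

Check each pair: they overlap iff neither finishes before the other starts.
Sorted by start: A, B, C, D.
B starts before A ends → A and B overlap.
C starts after A ends; A is clear from here.
C starts after B ends; B is clear from here.
D starts before C ends → C and D overlap.
Overlapping pairs: A & B, C & D — 2 in total.

2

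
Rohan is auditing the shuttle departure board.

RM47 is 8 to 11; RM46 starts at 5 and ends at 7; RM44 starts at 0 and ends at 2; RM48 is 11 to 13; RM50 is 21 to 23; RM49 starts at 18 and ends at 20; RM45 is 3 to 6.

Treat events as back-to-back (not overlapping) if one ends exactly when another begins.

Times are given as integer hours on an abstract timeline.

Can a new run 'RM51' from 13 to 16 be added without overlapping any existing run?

Yes — the slot is free

RM44: ends 2 at or before RM51 starts 13 → clear.
RM45: ends 6 at or before RM51 starts 13 → clear.
RM46: ends 7 at or before RM51 starts 13 → clear.
RM47: ends 11 at or before RM51 starts 13 → clear.
RM48: ends 13 at or before RM51 starts 13 → clear.
RM49: starts 18 at or after RM51 ends 16 → clear.
RM50: starts 21 at or after RM51 ends 16 → clear.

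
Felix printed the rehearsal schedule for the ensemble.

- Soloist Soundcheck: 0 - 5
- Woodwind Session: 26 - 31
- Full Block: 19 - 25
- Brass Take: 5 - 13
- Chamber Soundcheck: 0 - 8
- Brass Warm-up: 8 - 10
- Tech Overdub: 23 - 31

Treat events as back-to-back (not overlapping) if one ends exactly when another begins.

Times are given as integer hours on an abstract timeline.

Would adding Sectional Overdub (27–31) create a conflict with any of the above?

Soloist Soundcheck: ends 5 at or before Sectional Overdub starts 27 → clear.
Chamber Soundcheck: ends 8 at or before Sectional Overdub starts 27 → clear.
Brass Take: ends 13 at or before Sectional Overdub starts 27 → clear.
Brass Warm-up: ends 10 at or before Sectional Overdub starts 27 → clear.
Full Block: ends 25 at or before Sectional Overdub starts 27 → clear.
Tech Overdub: starts 23 before Sectional Overdub ends 31, and ends 31 after Sectional Overdub starts 27 → overlap.
Woodwind Session: starts 26 before Sectional Overdub ends 31, and ends 31 after Sectional Overdub starts 27 → overlap.
Sectional Overdub overlaps Woodwind Session, Tech Overdub.

Yes — it overlaps Tech Overdub, Woodwind Session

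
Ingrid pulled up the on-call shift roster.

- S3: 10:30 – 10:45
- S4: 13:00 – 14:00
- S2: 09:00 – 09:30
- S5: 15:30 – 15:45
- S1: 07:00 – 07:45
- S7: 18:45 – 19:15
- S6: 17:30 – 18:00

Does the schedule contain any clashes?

No

Sorted by start: S1, S2, S3, S4, S5, S6, S7.
S2 starts after S1 ends, so nothing later overlaps S1 either.
S3 starts after S2 ends, so nothing later overlaps S2 either.
S4 starts after S3 ends, so nothing later overlaps S3 either.
S5 starts after S4 ends, so nothing later overlaps S4 either.
S6 starts after S5 ends, so nothing later overlaps S5 either.
S7 starts after S6 ends.
Every pair is clear; the schedule has no overlaps.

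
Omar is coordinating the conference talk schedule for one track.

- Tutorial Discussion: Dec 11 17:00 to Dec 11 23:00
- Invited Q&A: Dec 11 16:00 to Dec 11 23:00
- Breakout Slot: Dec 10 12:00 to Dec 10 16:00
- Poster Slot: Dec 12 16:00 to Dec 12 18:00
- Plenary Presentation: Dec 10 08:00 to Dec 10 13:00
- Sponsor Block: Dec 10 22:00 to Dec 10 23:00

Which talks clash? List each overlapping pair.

Breakout Slot & Plenary Presentation, Invited Q&A & Tutorial Discussion

Sorted by start: Plenary Presentation, Breakout Slot, Sponsor Block, Invited Q&A, Tutorial Discussion, Poster Slot.
Breakout Slot starts before Plenary Presentation ends → Plenary Presentation and Breakout Slot overlap.
Sponsor Block starts after Plenary Presentation ends — done with Plenary Presentation.
Sponsor Block starts after Breakout Slot ends — done with Breakout Slot.
Invited Q&A starts after Sponsor Block ends — done with Sponsor Block.
Tutorial Discussion starts before Invited Q&A ends → Invited Q&A and Tutorial Discussion overlap.
Poster Slot starts after Invited Q&A ends.
Poster Slot starts after Tutorial Discussion ends.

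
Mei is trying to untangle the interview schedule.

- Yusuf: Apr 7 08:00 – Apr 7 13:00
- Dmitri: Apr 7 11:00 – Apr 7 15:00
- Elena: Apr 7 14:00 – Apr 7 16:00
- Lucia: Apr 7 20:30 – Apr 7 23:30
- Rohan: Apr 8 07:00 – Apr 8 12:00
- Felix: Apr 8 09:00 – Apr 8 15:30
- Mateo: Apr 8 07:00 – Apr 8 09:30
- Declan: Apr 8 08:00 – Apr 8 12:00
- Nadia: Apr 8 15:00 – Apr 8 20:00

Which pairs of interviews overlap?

Declan & Felix, Declan & Mateo, Declan & Rohan, Dmitri & Elena, Dmitri & Yusuf, Felix & Mateo, Felix & Nadia, Felix & Rohan, Mateo & Rohan

Sorted by start: Yusuf, Dmitri, Elena, Lucia, Rohan, Mateo, Declan, Felix, Nadia.
Dmitri starts before Yusuf ends → Yusuf and Dmitri overlap.
Elena starts after Yusuf ends, so Yusuf has no further overlaps.
Elena starts before Dmitri ends → Dmitri and Elena overlap.
Lucia starts after Dmitri ends, so Dmitri has no further overlaps.
Lucia starts after Elena ends, so Elena has no further overlaps.
Rohan starts after Lucia ends, so Lucia has no further overlaps.
Mateo starts before Rohan ends → Rohan and Mateo overlap.
Declan starts before Rohan ends → Rohan and Declan overlap.
Felix starts before Rohan ends → Rohan and Felix overlap.
Nadia starts after Rohan ends.
Declan starts before Mateo ends → Mateo and Declan overlap.
Felix starts before Mateo ends → Mateo and Felix overlap.
Nadia starts after Mateo ends.
Felix starts before Declan ends → Declan and Felix overlap.
Nadia starts after Declan ends.
Nadia starts before Felix ends → Felix and Nadia overlap.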